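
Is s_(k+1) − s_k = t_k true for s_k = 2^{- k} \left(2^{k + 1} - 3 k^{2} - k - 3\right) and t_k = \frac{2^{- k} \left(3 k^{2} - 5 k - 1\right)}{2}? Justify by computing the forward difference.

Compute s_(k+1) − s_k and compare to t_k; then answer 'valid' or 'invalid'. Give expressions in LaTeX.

s_(k+1) = (4*2**k - k - 3*(k + 1)**2 - 4)/(2*2**k)
s_(k+1) − s_k = (3*k**2 - 5*k - 1)/(2*2**k)
(s_(k+1) − s_k) − t_k = 0

Valid: the claim telescopes to t_k.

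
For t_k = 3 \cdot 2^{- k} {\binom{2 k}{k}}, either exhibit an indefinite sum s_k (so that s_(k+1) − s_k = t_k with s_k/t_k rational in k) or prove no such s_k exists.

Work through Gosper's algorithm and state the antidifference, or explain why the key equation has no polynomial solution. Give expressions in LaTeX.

no hypergeometric antidifference exists

Ratio r(k) = (2*k + 1)/(k + 1).
Take A(k)=2*k + 1, B(k)=k + 1, C(k)=1.
Key eq: (2*k + 1)·f(k+1) = (k)·f(k) + (1).
d = -1 from the (1,1,0) case.
Negative degree bound (-1): no f exists, t_k not Gosper-summable.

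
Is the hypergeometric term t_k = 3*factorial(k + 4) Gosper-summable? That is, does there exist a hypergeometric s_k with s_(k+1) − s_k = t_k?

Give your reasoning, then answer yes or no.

The ratio is k + 5.
Gosper form: A/B · C(k+1)/C(k) with A=k + 5, B=1, C=1.
Need (k + 5)·f(k+1) − (1)·f(k) = 1.
Bound: deg f ≤ -1.
Bound -1 < 0, so the key equation has no polynomial solution.

No. Not Gosper-summable.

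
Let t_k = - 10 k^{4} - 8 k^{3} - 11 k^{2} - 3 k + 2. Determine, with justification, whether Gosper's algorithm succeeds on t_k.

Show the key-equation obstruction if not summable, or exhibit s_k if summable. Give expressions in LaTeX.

t_(k+1)/t_k = (10*k**4 + 48*k**3 + 95*k**2 + 89*k + 30)/(10*k**4 + 8*k**3 + 11*k**2 + 3*k - 2).
Factor: A=1; B=1; C=k**4 + 4*k**3/5 + 11*k**2/10 + 3*k/10 - 1/5.
Need (1)·f(k+1) − (1)·f(k) = k**4 + 4*k**3/5 + 11*k**2/10 + 3*k/10 - 1/5.
Degrees (0,0,4) ⇒ d ≤ 5.
Solving with deg f ≤ 5: f(k) = k*(2*k**4 - 3*k**3 + 3*k**2 - 2*k - 2)/10.
Then R = B(k−1)f/C = k*(2*k**4 - 3*k**3 + 3*k**2 - 2*k - 2)/(10*k**4 + 8*k**3 + 11*k**2 + 3*k - 2), so s_k = R(k)·t_k = k*(-2*k**4 + 3*k**3 - 3*k**2 + 2*k + 2).
Check: Δs_k = -10*k**4 - 8*k**3 - 11*k**2 - 3*k + 2. ✓

Yes. s_k = k \left(- 2 k^{4} + 3 k^{3} - 3 k^{2} + 2 k + 2\right).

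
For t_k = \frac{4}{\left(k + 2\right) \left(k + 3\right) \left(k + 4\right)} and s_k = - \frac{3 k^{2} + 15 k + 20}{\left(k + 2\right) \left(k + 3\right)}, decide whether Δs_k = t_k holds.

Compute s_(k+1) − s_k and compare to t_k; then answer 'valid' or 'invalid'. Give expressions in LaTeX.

valid (s_(k+1) − s_k reduces to t_k)

s_(k+1) = (-15*k - 3*(k + 1)**2 - 35)/((k + 3)*(k + 4))
s_(k+1) − s_k = 4/(k**3 + 9*k**2 + 26*k + 24)
(s_(k+1) − s_k) − t_k = 0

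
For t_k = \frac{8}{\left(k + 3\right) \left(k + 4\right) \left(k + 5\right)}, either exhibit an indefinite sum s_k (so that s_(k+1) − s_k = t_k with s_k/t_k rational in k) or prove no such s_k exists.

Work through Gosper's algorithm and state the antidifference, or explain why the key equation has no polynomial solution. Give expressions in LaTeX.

s_k = \frac{k \left(k + 7\right)}{3 \left(k + 3\right) \left(k + 4\right)}

t_(k+1)/t_k = (k + 3)/(k + 6).
Normal form (A,B,C) = (k + 3, k + 6, 1).
Solve (k + 3)·f(k+1) − (k + 5)·f(k) = 1.
Bound: deg f ≤ 2.
Solving with deg f ≤ 2: f(k) = k*(k + 7)/24.
So s_k = (B(k−1)f/C)·t_k = (k*(k + 5)*(k + 7)/24)·t_k = k*(k + 7)/(3*(k + 3)*(k + 4)).
Δs = 8/(k**3 + 12*k**2 + 47*k + 60), as required.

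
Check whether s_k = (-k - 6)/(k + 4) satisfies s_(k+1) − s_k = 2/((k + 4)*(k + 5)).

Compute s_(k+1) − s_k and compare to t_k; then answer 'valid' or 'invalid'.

s_(k+1) = (-k - 7)/(k + 5)
s_(k+1) − s_k = 2/(k**2 + 9*k + 20)
(s_(k+1) − s_k) − t_k = 0

valid (s_(k+1) − s_k reduces to t_k)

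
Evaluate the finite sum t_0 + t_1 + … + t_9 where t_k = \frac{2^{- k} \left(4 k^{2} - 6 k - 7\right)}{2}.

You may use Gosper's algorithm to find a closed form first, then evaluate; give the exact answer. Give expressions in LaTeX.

Σ = -1443/1024

Step 1: r(k) = (4*k**2 + 2*k - 9)/(2*(4*k**2 - 6*k - 7)).
Take A(k)=1/2, B(k)=1, C(k)=k**2 - 3*k/2 - 7/4.
f must satisfy (1/2)·f(k+1) − (1)·f(k) = k**2 - 3*k/2 - 7/4.
Bound: deg f ≤ 2.
Match coefficients ⇒ f(k) = -(4*k**2 + 2*k - 1)/2.
Then R = B(k−1)f/C = -2*(4*k**2 + 2*k - 1)/(4*k**2 - 6*k - 7), so s_k = R(k)·t_k = (-4*k**2 - 2*k + 1)/2**k.
Check: Δs_k = (4*k**2 - 6*k - 7)/(2*2**k). ✓
Σ_(k=0)^(9) t_k = s_(10) − s_(0) = -419/1024 − (1) = -1443/1024.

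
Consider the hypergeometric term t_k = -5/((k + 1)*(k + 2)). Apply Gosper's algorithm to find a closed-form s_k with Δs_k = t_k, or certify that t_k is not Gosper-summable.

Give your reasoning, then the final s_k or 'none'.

s_k = -5*k/(k + 1)

r(k) = (k + 1)/(k + 3) after simplifying.
Take A(k)=k + 1, B(k)=k + 3, C(k)=1.
f must satisfy (k + 1)·f(k+1) − (k + 2)·f(k) = 1.
d = 1 from the (1,1,0) case.
A polynomial solution: f(k) = k.
R(k) = B(k−1)·f(k)/C(k) = k*(k + 2); s_k = R·t_k = -5*k/(k + 1).
s_(k+1) − s_k = -5/(k**2 + 3*k + 2) = t_k.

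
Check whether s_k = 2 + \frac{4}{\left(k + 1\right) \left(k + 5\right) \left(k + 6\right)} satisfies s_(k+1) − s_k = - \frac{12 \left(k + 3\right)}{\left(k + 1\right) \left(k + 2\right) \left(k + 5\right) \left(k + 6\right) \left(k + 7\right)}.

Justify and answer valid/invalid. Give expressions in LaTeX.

s_(k+1) = 2 + 4/((k + 2)*(k + 6)*(k + 7))
s_(k+1) − s_k = 12*(-k - 3)/(k**5 + 21*k**4 + 163*k**3 + 567*k**2 + 844*k + 420)
(s_(k+1) − s_k) − t_k = 0

valid; difference matches t_k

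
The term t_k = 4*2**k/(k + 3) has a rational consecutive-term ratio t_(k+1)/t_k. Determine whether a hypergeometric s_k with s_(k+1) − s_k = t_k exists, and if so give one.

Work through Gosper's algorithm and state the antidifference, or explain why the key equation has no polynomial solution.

r(k) = 2*(k + 3)/(k + 4) after simplifying.
Gosper form: A/B · C(k+1)/C(k) with A=2*k + 6, B=k + 4, C=1.
Need (2*k + 6)·f(k+1) − (k + 3)·f(k) = 1.
Bound: deg f ≤ -1.
Bound -1 < 0, so the key equation has no polynomial solution.

no hypergeometric antidifference exists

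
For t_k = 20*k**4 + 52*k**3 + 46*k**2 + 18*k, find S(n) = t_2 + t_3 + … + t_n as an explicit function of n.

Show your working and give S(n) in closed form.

t_(k+1)/t_k = (10*k**4 + 66*k**3 + 161*k**2 + 173*k + 68)/(k*(10*k**3 + 26*k**2 + 23*k + 9)).
A = 1, B = 1, C = k**4 + 13*k**3/5 + 23*k**2/10 + 9*k/10.
Solve (1)·f(k+1) − (1)·f(k) = k**4 + 13*k**3/5 + 23*k**2/10 + 9*k/10.
Bound: deg f ≤ 5.
Solve for f: f(k) = k*(k - 1)*(4*k**3 + 7*k**2 + 3*k + 2)/20 (degree 5 ≤ 5).
So s_k = (B(k−1)f/C)·t_k = ((k - 1)*(4*k**3 + 7*k**2 + 3*k + 2)/(2*(10*k**3 + 26*k**2 + 23*k + 9)))·t_k = k*(4*k**4 + 3*k**3 - 4*k**2 - k - 2).
s_(k+1) − s_k = 2*k*(10*k**3 + 26*k**2 + 23*k + 9) = t_k.
Telescope: S(n) = s_(n+1) − s_(2) = n*(4*n**4 + 23*n**3 + 48*n**2 + 45*n + 16) − (136) = 4*n**5 + 23*n**4 + 48*n**3 + 45*n**2 + 16*n - 136.

S(n) = 4*n**5 + 23*n**4 + 48*n**3 + 45*n**2 + 16*n - 136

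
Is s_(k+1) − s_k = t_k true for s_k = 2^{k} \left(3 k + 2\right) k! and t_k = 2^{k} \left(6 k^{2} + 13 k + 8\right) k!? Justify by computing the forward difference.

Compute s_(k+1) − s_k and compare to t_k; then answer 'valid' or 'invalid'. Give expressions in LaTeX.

s_(k+1) = 2**(k + 1)*(3*k + 5)*factorial(k + 1)
s_(k+1) − s_k = 2**k*(6*k**2 + 13*k + 8)*factorial(k)
(s_(k+1) − s_k) − t_k = 0

valid; difference matches t_k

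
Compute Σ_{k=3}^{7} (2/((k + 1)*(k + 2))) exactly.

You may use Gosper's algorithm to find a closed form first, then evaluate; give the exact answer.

Σ = 5/18

Compute t_(k+1)/t_k: get (k + 1)/(k + 3).
A = k + 1, B = k + 3, C = 1.
Set up (k + 1)·f(k+1) − (k + 2)·f(k) − (1) = 0.
From deg A=1, deg B=1, deg C=0: d=1.
Coefficient equations give f(k) = k.
Then R = B(k−1)f/C = k*(k + 2), so s_k = R(k)·t_k = 2*k/(k + 1).
Check: Δs_k = 2/(k**2 + 3*k + 2). ✓
Evaluate s at k=8 and k=3: 16/9 and 3/2; difference 5/18.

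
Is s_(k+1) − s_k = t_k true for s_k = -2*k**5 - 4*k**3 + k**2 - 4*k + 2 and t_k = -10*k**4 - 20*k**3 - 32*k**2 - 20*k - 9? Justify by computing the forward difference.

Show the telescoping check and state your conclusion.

valid (s_(k+1) − s_k reduces to t_k)

s_(k+1) = -4*k - 2*(k + 1)**5 - 4*(k + 1)**3 + (k + 1)**2 - 2
s_(k+1) − s_k = -10*k**4 - 20*k**3 - 32*k**2 - 20*k - 9
(s_(k+1) − s_k) − t_k = 0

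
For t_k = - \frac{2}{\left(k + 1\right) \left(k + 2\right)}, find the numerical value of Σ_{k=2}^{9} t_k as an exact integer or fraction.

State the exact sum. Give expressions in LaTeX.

Ratio r(k) = (k + 1)/(k + 3).
A = k + 1, B = k + 3, C = 1.
f must satisfy (k + 1)·f(k+1) − (k + 2)·f(k) = 1.
d = 1 from the (1,1,0) case.
Solving with deg f ≤ 1: f(k) = k.
R(k) = B(k−1)·f(k)/C(k) = k*(k + 2); s_k = R·t_k = -2*k/(k + 1).
s_(k+1) − s_k = -2/(k**2 + 3*k + 2) = t_k.
Σ_(k=2)^(9) t_k = s_(10) − s_(2) = -20/11 − (-4/3) = -16/33.

Σ = -16/33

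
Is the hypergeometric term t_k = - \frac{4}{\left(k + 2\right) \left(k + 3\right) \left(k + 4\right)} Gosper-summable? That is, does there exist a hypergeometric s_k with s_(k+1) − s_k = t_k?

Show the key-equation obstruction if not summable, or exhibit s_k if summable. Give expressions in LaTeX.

Yes. s_k = \frac{k \left(- k - 5\right)}{3 \left(k + 2\right) \left(k + 3\right)}.

Step 1: r(k) = (k + 2)/(k + 5).
Normal form (A,B,C) = (k + 2, k + 5, 1).
Set up (k + 2)·f(k+1) − (k + 4)·f(k) − (1) = 0.
deg f ≤ 2 (via 1,1,0).
Coefficient equations give f(k) = k*(k + 5)/12.
So s_k = (B(k−1)f/C)·t_k = (k*(k + 4)*(k + 5)/12)·t_k = k*(-k - 5)/(3*(k + 2)*(k + 3)).
Δs = -4/(k**3 + 9*k**2 + 26*k + 24), as required.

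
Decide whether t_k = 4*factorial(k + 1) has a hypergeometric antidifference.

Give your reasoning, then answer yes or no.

No — t_k has no hypergeometric antidifference.

Step 1: r(k) = k + 2.
Take A(k)=k + 2, B(k)=1, C(k)=1.
Set up (k + 2)·f(k+1) − (1)·f(k) − (1) = 0.
d = -1 from the (1,0,0) case.
d = -1 < 0 ⇒ no nonzero polynomial f; not summable.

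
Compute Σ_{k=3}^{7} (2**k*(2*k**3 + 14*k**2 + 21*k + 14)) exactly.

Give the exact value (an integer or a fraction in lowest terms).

Step 1: r(k) = 2*(2*k**3 + 20*k**2 + 55*k + 51)/(2*k**3 + 14*k**2 + 21*k + 14).
So A=2 and B=1, with C=k**3 + 7*k**2 + 21*k/2 + 7.
Set up (2)·f(k+1) − (1)·f(k) − (k**3 + 7*k**2 + 21*k/2 + 7) = 0.
Degrees (0,0,3) ⇒ d ≤ 3.
Solve for f: f(k) = (2*k**3 + 2*k**2 + k + 4)/2 (degree 3 ≤ 3).
R(k) = B(k−1)·f(k)/C(k) = (2*k**3 + 2*k**2 + k + 4)/(2*k**3 + 14*k**2 + 21*k + 14); s_k = R·t_k = 2**k*(2*k**3 + 2*k**2 + k + 4).
Check: Δs_k = 2**k*(2*k**3 + 14*k**2 + 21*k + 14). ✓
Evaluate s at k=8 and k=3: 297984 and 632; difference 297352.

Σ = 297352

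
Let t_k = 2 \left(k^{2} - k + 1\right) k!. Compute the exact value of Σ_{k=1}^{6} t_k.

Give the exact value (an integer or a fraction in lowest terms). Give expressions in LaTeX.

Σ = 50402

Step 1: r(k) = -(k + 1)*(k - (k + 1)**2)/(k**2 - k + 1).
Take A(k)=k + 1, B(k)=1, C(k)=k**2 - k + 1.
Key eq: (k + 1)·f(k+1) = (1)·f(k) + (k**2 - k + 1).
d = 1 from the (1,0,2) case.
Match coefficients ⇒ f(k) = k - 2.
R(k) = B(k−1)·f(k)/C(k) = (k - 2)/(k**2 - k + 1); s_k = R·t_k = 2*(k - 2)*factorial(k).
s_(k+1) − s_k = 2*(k**2 - k + 1)*factorial(k) = t_k.
Σ_(k=1)^(6) t_k = s_(7) − s_(1) = 50400 − (-2) = 50402.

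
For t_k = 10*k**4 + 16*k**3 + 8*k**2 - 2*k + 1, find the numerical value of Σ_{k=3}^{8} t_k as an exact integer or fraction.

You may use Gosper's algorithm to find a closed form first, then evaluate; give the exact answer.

Σ = 109674

Step 1: r(k) = (10*k**4 + 56*k**3 + 116*k**2 + 102*k + 33)/(10*k**4 + 16*k**3 + 8*k**2 - 2*k + 1).
Normal form (A,B,C) = (1, 1, k**4 + 8*k**3/5 + 4*k**2/5 - k/5 + 1/10).
f must satisfy (1)·f(k+1) − (1)·f(k) = k**4 + 8*k**3/5 + 4*k**2/5 - k/5 + 1/10.
Degrees (0,0,4) ⇒ d ≤ 5.
Solving with deg f ≤ 5: f(k) = k*(2*k**4 - k**3 - 2*k**2 - k + 3)/10.
Then R = B(k−1)f/C = k*(2*k**4 - k**3 - 2*k**2 - k + 3)/(10*k**4 + 16*k**3 + 8*k**2 - 2*k + 1), so s_k = R(k)·t_k = k*(2*k**4 - k**3 - 2*k**2 - k + 3).
Verify: 10*k**4 + 16*k**3 + 8*k**2 - 2*k + 1 matches t_k.
Σ_(k=3)^(8) t_k = s_(9) − s_(3) = 110025 − (351) = 109674.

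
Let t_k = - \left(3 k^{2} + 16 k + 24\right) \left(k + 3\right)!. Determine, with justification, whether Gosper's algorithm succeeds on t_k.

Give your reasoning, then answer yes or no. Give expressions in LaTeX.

Ratio r(k) = (k + 4)*(16*k + 3*(k + 1)**2 + 40)/(3*k**2 + 16*k + 24).
So A=k + 4 and B=1, with C=k**2 + 16*k/3 + 8.
Solve (k + 4)·f(k+1) − (1)·f(k) = k**2 + 16*k/3 + 8.
Bound: deg f ≤ 1.
Solving with deg f ≤ 1: f(k) = (3*k + 4)/3.
Then R = B(k−1)f/C = (3*k + 4)/(3*k**2 + 16*k + 24), so s_k = R(k)·t_k = -(3*k + 4)*factorial(k + 3).
Verify: -(3*k**2 + 16*k + 24)*factorial(k + 3) matches t_k.

Yes. s_k = - \left(3 k + 4\right) \left(k + 3\right)!.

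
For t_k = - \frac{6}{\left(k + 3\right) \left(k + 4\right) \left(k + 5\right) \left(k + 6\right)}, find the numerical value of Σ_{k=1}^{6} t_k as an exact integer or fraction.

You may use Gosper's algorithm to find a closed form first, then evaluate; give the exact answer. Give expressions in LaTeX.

t_(k+1)/t_k = (k + 3)/(k + 7).
Factor: A=k + 3; B=k + 7; C=1.
f must satisfy (k + 3)·f(k+1) − (k + 6)·f(k) = 1.
Degrees (1,1,0) ⇒ d ≤ 3.
Solve for f: f(k) = k*(k**2 + 12*k + 47)/180 (degree 3 ≤ 3).
R(k) = B(k−1)·f(k)/C(k) = k*(k + 6)*(k**2 + 12*k + 47)/180; s_k = R·t_k = k*(-k**2 - 12*k - 47)/(30*(k + 3)*(k + 4)*(k + 5)).
Check: Δs_k = -6/(k**4 + 18*k**3 + 119*k**2 + 342*k + 360). ✓
Σ_(k=1)^(6) t_k = s_(7) − s_(1) = -7/220 − (-1/60) = -1/66.

Σ = -1/66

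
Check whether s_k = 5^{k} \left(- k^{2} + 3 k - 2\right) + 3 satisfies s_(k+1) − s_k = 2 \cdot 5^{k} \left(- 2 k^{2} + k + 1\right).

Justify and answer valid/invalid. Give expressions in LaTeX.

valid (s_(k+1) − s_k reduces to t_k)

s_(k+1) = 5**(k + 1)*(3*k - (k + 1)**2 + 1) + 3
s_(k+1) − s_k = 2*5**k*(-2*k**2 + k + 1)
(s_(k+1) − s_k) − t_k = 0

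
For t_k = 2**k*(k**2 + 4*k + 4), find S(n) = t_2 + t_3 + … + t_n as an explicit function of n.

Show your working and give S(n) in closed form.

Step 1: r(k) = 2*(k**2 + 6*k + 9)/(k**2 + 4*k + 4).
So A=2 and B=1, with C=k**2 + 4*k + 4.
Key eq: (2)·f(k+1) = (1)·f(k) + (k**2 + 4*k + 4).
d = 2 from the (0,0,2) case.
Match coefficients ⇒ f(k) = k**2 + 2.
R(k) = B(k−1)·f(k)/C(k) = (k**2 + 2)/(k + 2)**2; s_k = R·t_k = 2**k*(k**2 + 2).
Δs = 2**k*(k**2 + 4*k + 4), as required.
Telescope: S(n) = s_(n+1) − s_(2) = 2**(n + 1)*(n**2 + 2*n + 3) − (24) = 2*2**n*n**2 + 4*2**n*n + 6*2**n - 24.

S(n) = 2*2**n*n**2 + 4*2**n*n + 6*2**n - 24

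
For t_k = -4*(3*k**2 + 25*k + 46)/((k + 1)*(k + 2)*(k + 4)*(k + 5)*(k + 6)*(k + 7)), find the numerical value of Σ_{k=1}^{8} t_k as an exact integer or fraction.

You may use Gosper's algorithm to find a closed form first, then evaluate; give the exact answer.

r(k) = (k + 1)*(k + 4)*(25*k + 3*(k + 1)**2 + 71)/((k + 3)*(k + 8)*(3*k**2 + 25*k + 46)) after simplifying.
So A=k + 1 and B=k + 8, with C=k**3 + 34*k**2/3 + 121*k/3 + 46.
Set up (k + 1)·f(k+1) − (k + 7)·f(k) − (k**3 + 34*k**2/3 + 121*k/3 + 46) = 0.
Bound: deg f ≤ 6.
A polynomial solution: f(k) = k*(k + 2)*(k + 3)*(k + 5)*(k**2 + 11*k + 34)/72.
Get s_k = R·t_k = k*(-k**2 - 11*k - 34)/(6*(k**3 + 11*k**2 + 34*k + 24)) with R(k) = B(k−1)f(k)/C(k) = k*(k + 2)*(k + 5)*(k + 7)*(k**2 + 11*k + 34)/(24*(3*k**2 + 25*k + 46)).
Check: Δs_k = 4*(-3*k**2 - 25*k - 46)/(k**6 + 25*k**5 + 247*k**4 + 1219*k**3 + 3112*k**2 + 3796*k + 1680). ✓
Sum = s_(9) − s_(1); s_(9) = -107/650, s_(1) = -23/210 ⇒ -376/6825.

Σ = -376/6825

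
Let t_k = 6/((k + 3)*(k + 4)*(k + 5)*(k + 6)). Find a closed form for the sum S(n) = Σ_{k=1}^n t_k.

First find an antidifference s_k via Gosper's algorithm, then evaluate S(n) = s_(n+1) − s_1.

S(n) = n*(n**2 + 15*n + 74)/(60*(n**3 + 15*n**2 + 74*n + 120))

r(k) = (k + 3)/(k + 7) after simplifying.
Factor: A=k + 3; B=k + 7; C=1.
Set up (k + 3)·f(k+1) − (k + 6)·f(k) − (1) = 0.
deg f ≤ 3 (via 1,1,0).
A polynomial solution: f(k) = k*(k**2 + 12*k + 47)/180.
Get s_k = R·t_k = k*(k**2 + 12*k + 47)/(30*(k + 3)*(k + 4)*(k + 5)) with R(k) = B(k−1)f(k)/C(k) = k*(k + 6)*(k**2 + 12*k + 47)/180.
Verify: 6/(k**4 + 18*k**3 + 119*k**2 + 342*k + 360) matches t_k.
s_(n+1) = (n**3 + 15*n**2 + 74*n + 60)/(30*(n**3 + 15*n**2 + 74*n + 120)) and s_(1) = 1/60, so S(n) = n*(n**2 + 15*n + 74)/(60*(n**3 + 15*n**2 + 74*n + 120)).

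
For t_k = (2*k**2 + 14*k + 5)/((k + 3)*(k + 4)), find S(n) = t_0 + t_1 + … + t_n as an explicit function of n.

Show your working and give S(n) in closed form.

S(n) = (6*n**2 + 11*n + 5)/(3*(n + 4))

Step 1: r(k) = (k + 3)*(14*k + 2*(k + 1)**2 + 19)/((k + 5)*(2*k**2 + 14*k + 5)).
Take A(k)=k + 3, B(k)=k + 5, C(k)=k**2 + 7*k + 5/2.
Solve (k + 3)·f(k+1) − (k + 4)·f(k) = k**2 + 7*k + 5/2.
Degrees (1,1,2) ⇒ d ≤ 2.
Solve for f: f(k) = k*(6*k - 1)/6 (degree 2 ≤ 2).
R(k) = B(k−1)·f(k)/C(k) = k*(k + 4)*(6*k - 1)/(3*(2*k**2 + 14*k + 5)); s_k = R·t_k = k*(6*k - 1)/(3*(k + 3)).
Verify: (2*k**2 + 14*k + 5)/(k**2 + 7*k + 12) matches t_k.
Telescope: S(n) = s_(n+1) − s_(0) = (6*n**2 + 11*n + 5)/(3*(n + 4)) − (0) = (6*n**2 + 11*n + 5)/(3*(n + 4)).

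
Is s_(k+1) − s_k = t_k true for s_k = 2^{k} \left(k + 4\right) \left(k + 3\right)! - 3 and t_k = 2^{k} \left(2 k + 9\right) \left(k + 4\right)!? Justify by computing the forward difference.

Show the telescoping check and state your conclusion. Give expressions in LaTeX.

valid (s_(k+1) − s_k reduces to t_k)

s_(k+1) = 2**(k + 1)*(k + 5)*factorial(k + 4) - 3
s_(k+1) − s_k = 2**k*(2*k + 9)*factorial(k + 4)
(s_(k+1) − s_k) − t_k = 0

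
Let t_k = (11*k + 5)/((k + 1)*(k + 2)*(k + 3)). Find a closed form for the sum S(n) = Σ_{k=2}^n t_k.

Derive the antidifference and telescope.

S(n) = (5*n**2 + 3*n - 8)/(2*(n**2 + 5*n + 6))

Step 1: r(k) = (k + 1)*(11*k + 16)/((k + 4)*(11*k + 5)).
Factor: A=k + 1; B=k + 4; C=k + 5/11.
Key eq: (k + 1)·f(k+1) = (k + 3)·f(k) + (k + 5/11).
Degrees (1,1,1) ⇒ d ≤ 2.
Solve for f: f(k) = k*(4*k + 1)/11 (degree 2 ≤ 2).
Certificate R = B(k−1)f/C = k*(k + 3)*(4*k + 1)/(11*k + 5) gives s_k = k*(4*k + 1)/((k + 1)*(k + 2)).
Check: Δs_k = (11*k + 5)/(k**3 + 6*k**2 + 11*k + 6). ✓
Evaluate: s_(n+1) = (4*n**2 + 9*n + 5)/(n**2 + 5*n + 6); subtract s_(2) = 3/2 ⇒ S(n) = (5*n**2 + 3*n - 8)/(2*(n**2 + 5*n + 6)).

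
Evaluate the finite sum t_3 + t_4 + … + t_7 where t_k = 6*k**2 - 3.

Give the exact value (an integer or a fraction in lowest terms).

r(k) = (2*(k + 1)**2 - 1)/(2*k**2 - 1) after simplifying.
Gosper form: A/B · C(k+1)/C(k) with A=1, B=1, C=k**2 - 1/2.
Need (1)·f(k+1) − (1)·f(k) = k**2 - 1/2.
Bound: deg f ≤ 3.
Coefficient equations give f(k) = k*(k - 2)*(2*k + 1)/6.
Then R = B(k−1)f/C = k*(k - 2)*(2*k + 1)/(3*(2*k**2 - 1)), so s_k = R(k)·t_k = k*(2*k**2 - 3*k - 2).
Check: Δs_k = 6*k**2 - 3. ✓
Σ_(k=3)^(7) t_k = s_(8) − s_(3) = 816 − (21) = 795.

Σ = 795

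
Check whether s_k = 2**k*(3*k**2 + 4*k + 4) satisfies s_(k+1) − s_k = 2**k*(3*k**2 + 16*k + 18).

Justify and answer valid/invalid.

valid; difference matches t_k

s_(k+1) = 2**(k + 1)*(3*k**2 + 10*k + 11)
s_(k+1) − s_k = 2**k*(3*k**2 + 16*k + 18)
(s_(k+1) − s_k) − t_k = 0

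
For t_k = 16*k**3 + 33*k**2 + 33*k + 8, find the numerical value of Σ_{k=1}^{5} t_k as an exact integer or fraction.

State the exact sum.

Σ = 5950

t_(k+1)/t_k = (16*k**3 + 81*k**2 + 147*k + 90)/(16*k**3 + 33*k**2 + 33*k + 8).
Take A(k)=1, B(k)=1, C(k)=k**3 + 33*k**2/16 + 33*k/16 + 1/2.
Solve (1)·f(k+1) − (1)·f(k) = k**3 + 33*k**2/16 + 33*k/16 + 1/2.
deg f ≤ 4 (via 0,0,3).
Match coefficients ⇒ f(k) = k*(4*k**3 + 3*k**2 + 4*k - 3)/16.
So s_k = (B(k−1)f/C)·t_k = (k*(4*k**3 + 3*k**2 + 4*k - 3)/(16*k**3 + 33*k**2 + 33*k + 8))·t_k = k*(4*k**3 + 3*k**2 + 4*k - 3).
Verify: 16*k**3 + 33*k**2 + 33*k + 8 matches t_k.
Evaluate s at k=6 and k=1: 5958 and 8; difference 5950.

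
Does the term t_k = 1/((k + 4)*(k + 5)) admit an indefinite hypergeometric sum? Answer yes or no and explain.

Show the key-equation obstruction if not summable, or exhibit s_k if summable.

Step 1: r(k) = (k + 4)/(k + 6).
Gosper form: A/B · C(k+1)/C(k) with A=k + 4, B=k + 6, C=1.
f must satisfy (k + 4)·f(k+1) − (k + 5)·f(k) = 1.
From deg A=1, deg B=1, deg C=0: d=1.
Match coefficients ⇒ f(k) = k/4.
Get s_k = R·t_k = k/(4*(k + 4)) with R(k) = B(k−1)f(k)/C(k) = k*(k + 5)/4.
s_(k+1) − s_k = 1/(k**2 + 9*k + 20) = t_k.

Yes. s_k = k/(4*(k + 4)).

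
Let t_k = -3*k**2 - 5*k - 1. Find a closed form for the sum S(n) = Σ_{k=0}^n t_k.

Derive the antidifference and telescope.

S(n) = -n**3 - 4*n**2 - 4*n - 1

The ratio is (3*k**2 + 11*k + 9)/(3*k**2 + 5*k + 1).
Take A(k)=1, B(k)=1, C(k)=k**2 + 5*k/3 + 1/3.
Solve (1)·f(k+1) − (1)·f(k) = k**2 + 5*k/3 + 1/3.
deg f ≤ 3 (via 0,0,2).
Solve for f: f(k) = k*(k**2 + k - 1)/3 (degree 3 ≤ 3).
Get s_k = R·t_k = k*(-k**2 - k + 1) with R(k) = B(k−1)f(k)/C(k) = k*(k**2 + k - 1)/(3*k**2 + 5*k + 1).
s_(k+1) − s_k = -3*k**2 - 5*k - 1 = t_k.
Telescope: S(n) = s_(n+1) − s_(0) = -n**3 - 4*n**2 - 4*n - 1 − (0) = -n**3 - 4*n**2 - 4*n - 1.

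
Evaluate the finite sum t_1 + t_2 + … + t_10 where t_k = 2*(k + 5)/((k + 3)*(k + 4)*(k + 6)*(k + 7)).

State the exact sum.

Σ = 15/476

Ratio r(k) = (k + 3)*(k + 6)**2/((k + 5)**2*(k + 8)).
Take A(k)=k + 3, B(k)=k + 8, C(k)=k**2 + 10*k + 25.
Need (k + 3)·f(k+1) − (k + 7)·f(k) = k**2 + 10*k + 25.
From deg A=1, deg B=1, deg C=2: d=4.
A polynomial solution: f(k) = k*(k + 4)*(k + 5)*(k + 9)/36.
So s_k = (B(k−1)f/C)·t_k = (k*(k + 4)*(k + 7)*(k + 9)/(36*(k + 5)))·t_k = k*(k + 9)/(18*(k**2 + 9*k + 18)).
Verify: 2*(k + 5)/(k**4 + 20*k**3 + 145*k**2 + 450*k + 504) matches t_k.
Evaluate s at k=11 and k=1: 55/1071 and 5/252; difference 15/476.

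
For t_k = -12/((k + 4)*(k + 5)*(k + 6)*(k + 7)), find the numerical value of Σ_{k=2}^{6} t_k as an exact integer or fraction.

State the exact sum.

t_(k+1)/t_k = (k + 4)/(k + 8).
So A=k + 4 and B=k + 8, with C=1.
Solve (k + 4)·f(k+1) − (k + 7)·f(k) = 1.
Degrees (1,1,0) ⇒ d ≤ 3.
A polynomial solution: f(k) = k*(k**2 + 15*k + 74)/360.
Then R = B(k−1)f/C = k*(k + 7)*(k**2 + 15*k + 74)/360, so s_k = R(k)·t_k = k*(-k**2 - 15*k - 74)/(30*(k + 4)*(k + 5)*(k + 6)).
Verify: -12/(k**4 + 22*k**3 + 179*k**2 + 638*k + 840) matches t_k.
Σ_(k=2)^(6) t_k = s_(7) − s_(2) = -133/4290 − (-3/140) = -115/12012.

Σ = -115/12012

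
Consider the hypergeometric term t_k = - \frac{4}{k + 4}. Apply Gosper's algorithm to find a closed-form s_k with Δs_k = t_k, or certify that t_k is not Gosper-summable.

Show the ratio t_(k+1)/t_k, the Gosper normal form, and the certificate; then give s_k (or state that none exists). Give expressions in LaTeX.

The ratio is (k + 4)/(k + 5).
Factor: A=k + 4; B=k + 5; C=1.
Set up (k + 4)·f(k+1) − (k + 4)·f(k) − (1) = 0.
Degrees (1,1,0) ⇒ d ≤ 0.
Write f(k) = c0. Then LHS − RHS = -1, requiring -1 = 0: contradictory. No certificate.

no hypergeometric antidifference exists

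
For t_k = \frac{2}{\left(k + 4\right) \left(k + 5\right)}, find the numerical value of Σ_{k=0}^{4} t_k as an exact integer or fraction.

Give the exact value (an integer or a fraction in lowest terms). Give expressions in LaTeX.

Σ = 5/18

The ratio is (k + 4)/(k + 6).
So A=k + 4 and B=k + 6, with C=1.
Solve (k + 4)·f(k+1) − (k + 5)·f(k) = 1.
Bound: deg f ≤ 1.
Solving with deg f ≤ 1: f(k) = k/4.
Certificate R = B(k−1)f/C = k*(k + 5)/4 gives s_k = k/(2*(k + 4)).
Verify: 2/(k**2 + 9*k + 20) matches t_k.
Sum = s_(5) − s_(0); s_(5) = 5/18, s_(0) = 0 ⇒ 5/18.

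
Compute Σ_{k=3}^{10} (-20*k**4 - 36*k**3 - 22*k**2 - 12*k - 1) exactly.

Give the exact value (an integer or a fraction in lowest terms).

Σ = -623888

Compute t_(k+1)/t_k: get (20*k**4 + 116*k**3 + 250*k**2 + 244*k + 91)/(20*k**4 + 36*k**3 + 22*k**2 + 12*k + 1).
Gosper form: A/B · C(k+1)/C(k) with A=1, B=1, C=k**4 + 9*k**3/5 + 11*k**2/10 + 3*k/5 + 1/20.
Key eq: (1)·f(k+1) = (1)·f(k) + (k**4 + 9*k**3/5 + 11*k**2/10 + 3*k/5 + 1/20).
d = 5 from the (0,0,4) case.
Match coefficients ⇒ f(k) = k*(4*k**4 - k**3 - 4*k**2 + 4*k - 2)/20.
So s_k = (B(k−1)f/C)·t_k = (k*(4*k**4 - k**3 - 4*k**2 + 4*k - 2)/(20*k**4 + 36*k**3 + 22*k**2 + 12*k + 1))·t_k = k*(-4*k**4 + k**3 + 4*k**2 - 4*k + 2).
Δs = -20*k**4 - 36*k**3 - 22*k**2 - 12*k - 1, as required.
Σ_(k=3)^(10) t_k = s_(11) − s_(3) = -624701 − (-813) = -623888.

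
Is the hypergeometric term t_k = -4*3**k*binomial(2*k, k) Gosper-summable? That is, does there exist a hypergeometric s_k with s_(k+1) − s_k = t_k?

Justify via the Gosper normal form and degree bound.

r(k) = 6*(2*k + 1)/(k + 1) after simplifying.
Gosper form: A/B · C(k+1)/C(k) with A=12*k + 6, B=k + 1, C=1.
Set up (12*k + 6)·f(k+1) − (k)·f(k) − (1) = 0.
Degrees (1,1,0) ⇒ d ≤ -1.
deg f ≤ -1 is impossible — no certificate.

No — key equation has no polynomial f.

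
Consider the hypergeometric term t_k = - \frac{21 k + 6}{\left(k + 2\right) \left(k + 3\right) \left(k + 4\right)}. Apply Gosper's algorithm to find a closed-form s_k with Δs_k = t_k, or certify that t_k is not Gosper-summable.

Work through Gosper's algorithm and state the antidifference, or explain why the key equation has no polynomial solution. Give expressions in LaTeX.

Ratio r(k) = (k + 2)*(7*k + 9)/((k + 5)*(7*k + 2)).
Take A(k)=k + 2, B(k)=k + 5, C(k)=k + 2/7.
Need (k + 2)·f(k+1) − (k + 4)·f(k) = k + 2/7.
From deg A=1, deg B=1, deg C=1: d=2.
Match coefficients ⇒ f(k) = k*(4*k - 1)/21.
Certificate R = B(k−1)f/C = k*(k + 4)*(4*k - 1)/(3*(7*k + 2)) gives s_k = -k*(4*k - 1)/((k + 2)*(k + 3)).
Δs = 3*(-7*k - 2)/(k**3 + 9*k**2 + 26*k + 24), as required.

s_k = - \frac{k \left(4 k - 1\right)}{\left(k + 2\right) \left(k + 3\right)}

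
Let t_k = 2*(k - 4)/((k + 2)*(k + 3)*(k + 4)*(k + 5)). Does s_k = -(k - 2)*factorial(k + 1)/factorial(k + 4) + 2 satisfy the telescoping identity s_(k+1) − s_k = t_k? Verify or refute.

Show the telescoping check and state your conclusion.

s_(k+1) = -(k - 1)*factorial(k + 2)/factorial(k + 5) + 2
s_(k+1) − s_k = 2*(k - 4)/((k + 2)*(k + 3)*(k + 4)*(k + 5))
(s_(k+1) − s_k) − t_k = 0

Valid — Δs_k = t_k.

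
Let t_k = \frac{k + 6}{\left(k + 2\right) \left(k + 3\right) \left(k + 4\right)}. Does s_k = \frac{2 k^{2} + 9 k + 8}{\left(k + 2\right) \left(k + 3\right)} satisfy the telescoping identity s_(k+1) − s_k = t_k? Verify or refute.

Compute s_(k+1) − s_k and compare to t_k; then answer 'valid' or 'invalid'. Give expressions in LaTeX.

Valid — Δs_k = t_k.

s_(k+1) = (9*k + 2*(k + 1)**2 + 17)/((k + 3)*(k + 4))
s_(k+1) − s_k = (k + 6)/(k**3 + 9*k**2 + 26*k + 24)
(s_(k+1) − s_k) − t_k = 0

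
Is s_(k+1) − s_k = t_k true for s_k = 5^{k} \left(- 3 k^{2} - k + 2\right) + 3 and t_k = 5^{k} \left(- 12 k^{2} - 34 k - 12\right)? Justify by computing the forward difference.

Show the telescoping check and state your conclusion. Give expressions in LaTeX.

s_(k+1) = 5**(k + 1)*(-k - 3*(k + 1)**2 + 1) + 3
s_(k+1) − s_k = 5**k*(-12*k**2 - 34*k - 12)
(s_(k+1) − s_k) − t_k = 0

Valid — Δs_k = t_k.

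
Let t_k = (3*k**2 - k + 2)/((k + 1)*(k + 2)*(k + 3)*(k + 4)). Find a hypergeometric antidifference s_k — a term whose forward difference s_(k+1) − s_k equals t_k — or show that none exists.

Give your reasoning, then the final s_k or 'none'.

s_k = k*(k**2 + 3)/(2*(k + 1)*(k + 2)*(k + 3))

t_(k+1)/t_k = (k + 1)*(-k + 3*(k + 1)**2 + 1)/((k + 5)*(3*k**2 - k + 2)).
So A=k + 1 and B=k + 5, with C=k**2 - k/3 + 2/3.
Key eq: (k + 1)·f(k+1) = (k + 4)·f(k) + (k**2 - k/3 + 2/3).
d = 3 from the (1,1,2) case.
Coefficient equations give f(k) = k*(k**2 + 3)/6.
Certificate R = B(k−1)f/C = k*(k + 4)*(k**2 + 3)/(2*(3*k**2 - k + 2)) gives s_k = k*(k**2 + 3)/(2*(k + 1)*(k + 2)*(k + 3)).
s_(k+1) − s_k = (3*k**2 - k + 2)/(k**4 + 10*k**3 + 35*k**2 + 50*k + 24) = t_k.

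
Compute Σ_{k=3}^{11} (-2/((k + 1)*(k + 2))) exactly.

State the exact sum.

Compute t_(k+1)/t_k: get (k + 1)/(k + 3).
A = k + 1, B = k + 3, C = 1.
Key eq: (k + 1)·f(k+1) = (k + 2)·f(k) + (1).
deg f ≤ 1 (via 1,1,0).
A polynomial solution: f(k) = k.
Get s_k = R·t_k = -2*k/(k + 1) with R(k) = B(k−1)f(k)/C(k) = k*(k + 2).
Verify: -2/(k**2 + 3*k + 2) matches t_k.
Evaluate s at k=12 and k=3: -24/13 and -3/2; difference -9/26.

Σ = -9/26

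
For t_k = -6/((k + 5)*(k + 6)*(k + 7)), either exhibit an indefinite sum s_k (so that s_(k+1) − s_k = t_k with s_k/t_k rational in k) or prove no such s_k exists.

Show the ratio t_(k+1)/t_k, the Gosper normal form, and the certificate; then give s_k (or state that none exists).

s_k = k*(-k - 11)/(10*(k + 5)*(k + 6))

Ratio r(k) = (k + 5)/(k + 8).
A = k + 5, B = k + 8, C = 1.
f must satisfy (k + 5)·f(k+1) − (k + 7)·f(k) = 1.
d = 2 from the (1,1,0) case.
Coefficient equations give f(k) = k*(k + 11)/60.
R(k) = B(k−1)·f(k)/C(k) = k*(k + 7)*(k + 11)/60; s_k = R·t_k = k*(-k - 11)/(10*(k + 5)*(k + 6)).
Check: Δs_k = -6/(k**3 + 18*k**2 + 107*k + 210). ✓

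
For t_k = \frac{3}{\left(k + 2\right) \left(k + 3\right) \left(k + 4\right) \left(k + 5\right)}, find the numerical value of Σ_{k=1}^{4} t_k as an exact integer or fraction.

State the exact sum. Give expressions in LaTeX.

t_(k+1)/t_k = (k + 2)/(k + 6).
Take A(k)=k + 2, B(k)=k + 6, C(k)=1.
Key eq: (k + 2)·f(k+1) = (k + 5)·f(k) + (1).
d = 3 from the (1,1,0) case.
Solve for f: f(k) = k*(k**2 + 9*k + 26)/72 (degree 3 ≤ 3).
So s_k = (B(k−1)f/C)·t_k = (k*(k + 5)*(k**2 + 9*k + 26)/72)·t_k = k*(k**2 + 9*k + 26)/(24*(k + 2)*(k + 3)*(k + 4)).
Δs = 3/(k**4 + 14*k**3 + 71*k**2 + 154*k + 120), as required.
Evaluate s at k=5 and k=1: 5/126 and 1/40; difference 37/2520.

Σ = 37/2520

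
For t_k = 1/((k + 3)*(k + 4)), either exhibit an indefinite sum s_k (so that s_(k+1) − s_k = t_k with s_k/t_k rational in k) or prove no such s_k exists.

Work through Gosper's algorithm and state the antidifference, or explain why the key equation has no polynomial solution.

The ratio is (k + 3)/(k + 5).
Take A(k)=k + 3, B(k)=k + 5, C(k)=1.
Solve (k + 3)·f(k+1) − (k + 4)·f(k) = 1.
d = 1 from the (1,1,0) case.
Solving with deg f ≤ 1: f(k) = k/3.
Get s_k = R·t_k = k/(3*(k + 3)) with R(k) = B(k−1)f(k)/C(k) = k*(k + 4)/3.
Verify: 1/(k**2 + 7*k + 12) matches t_k.

s_k = k/(3*(k + 3))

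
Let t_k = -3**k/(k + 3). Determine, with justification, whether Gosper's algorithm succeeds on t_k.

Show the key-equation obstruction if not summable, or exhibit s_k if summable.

Compute t_(k+1)/t_k: get 3*(k + 3)/(k + 4).
Gosper form: A/B · C(k+1)/C(k) with A=3*k + 9, B=k + 4, C=1.
f must satisfy (3*k + 9)·f(k+1) − (k + 3)·f(k) = 1.
deg f ≤ -1 (via 1,1,0).
Negative degree bound (-1): no f exists, t_k not Gosper-summable.

No — t_k has no hypergeometric antidifference.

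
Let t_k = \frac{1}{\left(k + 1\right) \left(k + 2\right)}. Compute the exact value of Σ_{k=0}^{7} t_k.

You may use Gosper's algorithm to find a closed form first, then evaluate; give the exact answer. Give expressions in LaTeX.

Σ = 8/9

Ratio r(k) = (k + 1)/(k + 3).
Take A(k)=k + 1, B(k)=k + 3, C(k)=1.
Set up (k + 1)·f(k+1) − (k + 2)·f(k) − (1) = 0.
deg f ≤ 1 (via 1,1,0).
Match coefficients ⇒ f(k) = k.
Certificate R = B(k−1)f/C = k*(k + 2) gives s_k = k/(k + 1).
Check: Δs_k = 1/(k**2 + 3*k + 2). ✓
Evaluate s at k=8 and k=0: 8/9 and 0; difference 8/9.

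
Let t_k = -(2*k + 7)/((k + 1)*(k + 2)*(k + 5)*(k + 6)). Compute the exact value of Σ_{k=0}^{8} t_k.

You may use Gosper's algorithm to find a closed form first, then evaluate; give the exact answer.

Σ = -27/140

Ratio r(k) = (k + 1)*(k + 5)*(2*k + 9)/((k + 3)*(k + 7)*(2*k + 7)).
So A=k + 1 and B=k + 7, with C=k**3 + 21*k**2/2 + 73*k/2 + 42.
Solve (k + 1)·f(k+1) − (k + 6)·f(k) = k**3 + 21*k**2/2 + 73*k/2 + 42.
d = 5 from the (1,1,3) case.
Match coefficients ⇒ f(k) = k*(k + 2)*(k + 3)*(k + 4)*(k + 6)/10.
Then R = B(k−1)f/C = k*(k + 2)*(k + 6)**2/(5*(2*k + 7)), so s_k = R(k)·t_k = k*(-k - 6)/(5*(k**2 + 6*k + 5)).
Check: Δs_k = (-2*k - 7)/(k**4 + 14*k**3 + 65*k**2 + 112*k + 60). ✓
Telescoping: Σ = s_(9) − s_(0) = -27/140 − (0) = -27/140.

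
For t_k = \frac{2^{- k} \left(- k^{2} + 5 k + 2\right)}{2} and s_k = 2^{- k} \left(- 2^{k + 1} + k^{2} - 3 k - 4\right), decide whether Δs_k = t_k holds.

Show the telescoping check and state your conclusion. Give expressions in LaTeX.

valid; difference matches t_k

s_(k+1) = (-4*2**k + k**2 - k - 6)/(2*2**k)
s_(k+1) − s_k = (-k**2 + 5*k + 2)/(2*2**k)
(s_(k+1) − s_k) − t_k = 0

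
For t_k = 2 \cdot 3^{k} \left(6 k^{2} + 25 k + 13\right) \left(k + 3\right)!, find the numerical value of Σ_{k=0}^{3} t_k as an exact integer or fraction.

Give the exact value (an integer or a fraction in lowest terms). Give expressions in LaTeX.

The ratio is 3*(6*k**3 + 61*k**2 + 192*k + 176)/(6*k**2 + 25*k + 13).
Normal form (A,B,C) = (3*k + 12, 1, k**2 + 25*k/6 + 13/6).
Solve (3*k + 12)·f(k+1) − (1)·f(k) = k**2 + 25*k/6 + 13/6.
Degrees (1,0,2) ⇒ d ≤ 1.
Solving with deg f ≤ 1: f(k) = (2*k - 1)/6.
Then R = B(k−1)f/C = (2*k - 1)/(6*k**2 + 25*k + 13), so s_k = R(k)·t_k = 2*3**k*(2*k - 1)*factorial(k + 3).
Δs = 2*3**k*(6*k**2 + 25*k + 13)*factorial(k + 3), as required.
Sum = s_(4) − s_(0); s_(4) = 5715360, s_(0) = -12 ⇒ 5715372.

Σ = 5715372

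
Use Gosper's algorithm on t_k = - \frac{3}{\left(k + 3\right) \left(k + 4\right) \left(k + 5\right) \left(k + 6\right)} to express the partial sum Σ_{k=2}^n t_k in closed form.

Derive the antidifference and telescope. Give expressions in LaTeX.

S(n) = \frac{- n^{3} - 15 n^{2} - 74 n + 90}{210 \left(n^{3} + 15 n^{2} + 74 n + 120\right)}

r(k) = (k + 3)/(k + 7) after simplifying.
Normal form (A,B,C) = (k + 3, k + 7, 1).
Key eq: (k + 3)·f(k+1) = (k + 6)·f(k) + (1).
deg f ≤ 3 (via 1,1,0).
Solve for f: f(k) = k*(k**2 + 12*k + 47)/180 (degree 3 ≤ 3).
So s_k = (B(k−1)f/C)·t_k = (k*(k + 6)*(k**2 + 12*k + 47)/180)·t_k = k*(-k**2 - 12*k - 47)/(60*(k + 3)*(k + 4)*(k + 5)).
Verify: -3/(k**4 + 18*k**3 + 119*k**2 + 342*k + 360) matches t_k.
Σ_(k=2)^n t_k = s_(n+1) − s_(2) = ((-n**3 - 15*n**2 - 74*n - 60)/(60*(n**3 + 15*n**2 + 74*n + 120))) − (-1/84), i.e. (-n**3 - 15*n**2 - 74*n + 90)/(210*(n**3 + 15*n**2 + 74*n + 120)).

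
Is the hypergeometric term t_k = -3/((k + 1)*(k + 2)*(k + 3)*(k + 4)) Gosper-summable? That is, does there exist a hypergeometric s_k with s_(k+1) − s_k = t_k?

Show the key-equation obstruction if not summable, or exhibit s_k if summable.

Yes. s_k = k*(-k**2 - 6*k - 11)/(6*(k + 1)*(k + 2)*(k + 3)).

The ratio is (k + 1)/(k + 5).
A = k + 1, B = k + 5, C = 1.
Set up (k + 1)·f(k+1) − (k + 4)·f(k) − (1) = 0.
From deg A=1, deg B=1, deg C=0: d=3.
Solving with deg f ≤ 3: f(k) = k*(k**2 + 6*k + 11)/18.
Then R = B(k−1)f/C = k*(k + 4)*(k**2 + 6*k + 11)/18, so s_k = R(k)·t_k = k*(-k**2 - 6*k - 11)/(6*(k + 1)*(k + 2)*(k + 3)).
Check: Δs_k = -3/(k**4 + 10*k**3 + 35*k**2 + 50*k + 24). ✓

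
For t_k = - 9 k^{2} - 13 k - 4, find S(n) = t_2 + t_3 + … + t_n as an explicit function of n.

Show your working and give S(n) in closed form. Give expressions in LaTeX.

S(n) = - 3 n^{3} - 11 n^{2} - 12 n + 26

t_(k+1)/t_k = (9*k**2 + 31*k + 26)/(9*k**2 + 13*k + 4).
A = 1, B = 1, C = k**2 + 13*k/9 + 4/9.
f must satisfy (1)·f(k+1) − (1)·f(k) = k**2 + 13*k/9 + 4/9.
d = 3 from the (0,0,2) case.
Match coefficients ⇒ f(k) = k*(k + 1)*(3*k - 1)/9.
Then R = B(k−1)f/C = k*(3*k - 1)/(9*k + 4), so s_k = R(k)·t_k = k*(-3*k**2 - 2*k + 1).
Verify: -9*k**2 - 13*k - 4 matches t_k.
Evaluate: s_(n+1) = -3*n**3 - 11*n**2 - 12*n - 4; subtract s_(2) = -30 ⇒ S(n) = -3*n**3 - 11*n**2 - 12*n + 26.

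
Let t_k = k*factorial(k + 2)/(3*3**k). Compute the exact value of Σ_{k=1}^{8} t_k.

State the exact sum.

r(k) = (k + 1)*(k + 3)/(3*k) after simplifying.
Factor: A=k/3 + 1; B=1; C=k.
Key eq: (k/3 + 1)·f(k+1) = (1)·f(k) + (k).
From deg A=1, deg B=0, deg C=1: d=0.
Solve for f: f(k) = 3 (degree 0 ≤ 0).
R(k) = B(k−1)·f(k)/C(k) = 3/k; s_k = R·t_k = factorial(k + 2)/3**k.
Check: Δs_k = k*factorial(k + 2)/(3*3**k). ✓
Σ_(k=1)^(8) t_k = s_(9) − s_(1) = 492800/243 − (2) = 492314/243.

Σ = 492314/243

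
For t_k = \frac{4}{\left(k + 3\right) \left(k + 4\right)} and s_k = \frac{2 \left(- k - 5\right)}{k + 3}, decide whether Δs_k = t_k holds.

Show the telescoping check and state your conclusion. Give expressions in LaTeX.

s_(k+1) = 2*(-k - 6)/(k + 4)
s_(k+1) − s_k = 4/(k**2 + 7*k + 12)
(s_(k+1) − s_k) − t_k = 0

Valid — Δs_k = t_k.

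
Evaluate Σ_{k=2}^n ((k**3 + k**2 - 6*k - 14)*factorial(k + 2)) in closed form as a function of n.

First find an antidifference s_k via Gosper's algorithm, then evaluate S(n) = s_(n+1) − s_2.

S(n) = n**2*factorial(n + 3) - n*factorial(n + 3) - 6*factorial(n + 3) + 144

r(k) = (k**4 + 7*k**3 + 11*k**2 - 21*k - 54)/(k**3 + k**2 - 6*k - 14) after simplifying.
A = k + 3, B = 1, C = k**3 + k**2 - 6*k - 14.
Need (k + 3)·f(k+1) − (1)·f(k) = k**3 + k**2 - 6*k - 14.
d = 2 from the (1,0,3) case.
Coefficient equations give f(k) = (k - 4)*(k + 1).
So s_k = (B(k−1)f/C)·t_k = ((k - 4)*(k + 1)/(k**3 + k**2 - 6*k - 14))·t_k = (k - 4)*(k + 1)*factorial(k + 2).
Δs = (k**3 + k**2 - 6*k - 14)*factorial(k + 2), as required.
Σ_(k=2)^n t_k = s_(n+1) − s_(2) = ((n - 3)*(n + 2)*factorial(n + 3)) − (-144), i.e. n**2*factorial(n + 3) - n*factorial(n + 3) - 6*factorial(n + 3) + 144.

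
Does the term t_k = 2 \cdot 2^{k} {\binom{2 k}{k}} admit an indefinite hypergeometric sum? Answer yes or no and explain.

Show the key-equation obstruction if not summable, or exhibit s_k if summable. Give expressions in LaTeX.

t_(k+1)/t_k = 4*(2*k + 1)/(k + 1).
A = 8*k + 4, B = k + 1, C = 1.
Set up (8*k + 4)·f(k+1) − (k)·f(k) − (1) = 0.
d = -1 from the (1,1,0) case.
Negative degree bound (-1): no f exists, t_k not Gosper-summable.

No — negative degree bound, so no certificate f.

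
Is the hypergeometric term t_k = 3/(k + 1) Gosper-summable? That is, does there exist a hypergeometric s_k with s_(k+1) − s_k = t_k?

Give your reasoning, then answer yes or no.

No; the coefficient equations for f are inconsistent.

Step 1: r(k) = (k + 1)/(k + 2).
Factor: A=k + 1; B=k + 2; C=1.
Solve (k + 1)·f(k+1) − (k + 1)·f(k) = 1.
d = 0 from the (1,1,0) case.
Write f(k) = c0. Then LHS − RHS = -1, requiring -1 = 0: contradictory. No certificate.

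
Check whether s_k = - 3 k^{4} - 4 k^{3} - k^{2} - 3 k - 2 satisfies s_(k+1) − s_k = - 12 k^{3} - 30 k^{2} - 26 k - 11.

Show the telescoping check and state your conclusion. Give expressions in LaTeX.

s_(k+1) = -3*k**4 - 16*k**3 - 31*k**2 - 29*k - 13
s_(k+1) − s_k = -12*k**3 - 30*k**2 - 26*k - 11
(s_(k+1) − s_k) − t_k = 0

valid (s_(k+1) − s_k reduces to t_k)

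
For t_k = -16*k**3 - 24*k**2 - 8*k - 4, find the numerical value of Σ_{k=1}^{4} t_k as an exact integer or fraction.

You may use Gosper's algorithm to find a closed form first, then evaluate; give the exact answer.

Compute t_(k+1)/t_k: get (4*k**3 + 18*k**2 + 26*k + 13)/(4*k**3 + 6*k**2 + 2*k + 1).
So A=1 and B=1, with C=k**3 + 3*k**2/2 + k/2 + 1/4.
Need (1)·f(k+1) − (1)·f(k) = k**3 + 3*k**2/2 + k/2 + 1/4.
d = 4 from the (0,0,3) case.
Match coefficients ⇒ f(k) = k*(k**3 - k + 1)/4.
Certificate R = B(k−1)f/C = k*(k**3 - k + 1)/(4*k**3 + 6*k**2 + 2*k + 1) gives s_k = 4*k*(-k**3 + k - 1).
Check: Δs_k = -16*k**3 - 24*k**2 - 8*k - 4. ✓
Σ_(k=1)^(4) t_k = s_(5) − s_(1) = -2420 − (-4) = -2416.

Σ = -2416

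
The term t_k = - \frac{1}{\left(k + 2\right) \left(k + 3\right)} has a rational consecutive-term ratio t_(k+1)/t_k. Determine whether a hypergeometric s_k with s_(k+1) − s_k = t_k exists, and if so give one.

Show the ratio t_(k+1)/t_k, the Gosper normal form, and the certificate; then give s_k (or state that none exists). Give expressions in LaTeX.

Ratio r(k) = (k + 2)/(k + 4).
So A=k + 2 and B=k + 4, with C=1.
f must satisfy (k + 2)·f(k+1) − (k + 3)·f(k) = 1.
Degrees (1,1,0) ⇒ d ≤ 1.
Solving with deg f ≤ 1: f(k) = k/2.
R(k) = B(k−1)·f(k)/C(k) = k*(k + 3)/2; s_k = R·t_k = -k/(2*k + 4).
Verify: -1/(k**2 + 5*k + 6) matches t_k.

s_k = - \frac{k}{2 k + 4}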